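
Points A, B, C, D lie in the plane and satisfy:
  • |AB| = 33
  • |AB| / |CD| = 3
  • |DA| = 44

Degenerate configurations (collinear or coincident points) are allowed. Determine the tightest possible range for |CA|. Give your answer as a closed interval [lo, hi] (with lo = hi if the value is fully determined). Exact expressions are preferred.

|CA| ∈ [33, 55]  (≈ [33.0000, 55.0000])

|AB| ∈ {33}
|AD| ∈ {44}
|CD| ∈ {11}
|BD| ∈ [11, 77]
|AC| ∈ [33, 55]
|BC| ∈ [0, 88]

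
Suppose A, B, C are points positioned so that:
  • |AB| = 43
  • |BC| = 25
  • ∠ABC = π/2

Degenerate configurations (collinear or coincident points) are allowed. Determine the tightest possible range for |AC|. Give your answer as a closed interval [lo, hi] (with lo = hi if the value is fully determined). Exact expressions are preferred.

|AC| = √(2474)  (≈ 49.7393)

|AB| ∈ {43}
|BC| ∈ {25}
|AC| ∈ {√(2474)}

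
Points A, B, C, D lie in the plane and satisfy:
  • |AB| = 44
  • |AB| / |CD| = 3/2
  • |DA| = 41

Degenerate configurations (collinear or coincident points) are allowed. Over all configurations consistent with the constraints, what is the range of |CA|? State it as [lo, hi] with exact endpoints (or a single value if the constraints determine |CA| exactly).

|AB| ∈ {44}
|AD| ∈ {41}
|CD| ∈ {88/3}
|BD| ∈ [3, 85]
|AC| ∈ [35/3, 211/3]
|BC| ∈ [0, 343/3]

|CA| ∈ [35/3, 211/3]  (≈ [11.6667, 70.3333])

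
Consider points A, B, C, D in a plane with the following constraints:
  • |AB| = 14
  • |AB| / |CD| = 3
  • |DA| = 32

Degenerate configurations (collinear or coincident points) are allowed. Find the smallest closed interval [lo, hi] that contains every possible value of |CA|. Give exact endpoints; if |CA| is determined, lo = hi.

|AB| ∈ {14}
|AD| ∈ {32}
|CD| ∈ {14/3}
|BD| ∈ [18, 46]
|AC| ∈ [82/3, 110/3]
|BC| ∈ [40/3, 152/3]

|CA| ∈ [82/3, 110/3]  (≈ [27.3333, 36.6667])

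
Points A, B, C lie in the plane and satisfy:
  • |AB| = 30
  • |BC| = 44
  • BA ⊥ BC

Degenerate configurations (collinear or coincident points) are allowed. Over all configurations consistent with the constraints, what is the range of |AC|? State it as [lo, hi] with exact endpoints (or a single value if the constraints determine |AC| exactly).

|AB| ∈ {30}
|BC| ∈ {44}
|AC| ∈ {2·√(709)}

|AC| = 2·√(709)  (≈ 53.2541)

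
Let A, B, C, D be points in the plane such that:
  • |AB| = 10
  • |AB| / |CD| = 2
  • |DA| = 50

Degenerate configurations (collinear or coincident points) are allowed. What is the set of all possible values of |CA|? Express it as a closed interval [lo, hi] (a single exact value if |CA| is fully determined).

|CA| ∈ [45, 55]  (≈ [45.0000, 55.0000])

|AB| ∈ {10}
|AD| ∈ {50}
|CD| ∈ {5}
|BD| ∈ [40, 60]
|AC| ∈ [45, 55]
|BC| ∈ [35, 65]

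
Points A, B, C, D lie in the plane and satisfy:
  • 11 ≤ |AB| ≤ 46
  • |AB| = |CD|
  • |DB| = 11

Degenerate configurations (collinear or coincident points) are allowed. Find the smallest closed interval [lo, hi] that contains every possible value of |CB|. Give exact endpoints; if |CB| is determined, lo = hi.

|AB| ∈ [11, 46]
|BD| ∈ {11}
|CD| ∈ [11, 46]
|AD| ∈ [0, 57]
|BC| ∈ [0, 57]
|AC| ∈ [0, 103]

|CB| ∈ [0, 57]  (≈ [0.0000, 57.0000])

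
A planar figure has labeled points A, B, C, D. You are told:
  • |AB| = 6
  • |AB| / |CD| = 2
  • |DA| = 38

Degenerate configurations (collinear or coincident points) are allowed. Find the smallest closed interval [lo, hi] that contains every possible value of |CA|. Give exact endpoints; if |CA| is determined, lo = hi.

|CA| ∈ [35, 41]  (≈ [35.0000, 41.0000])

|AB| ∈ {6}
|AD| ∈ {38}
|CD| ∈ {3}
|BD| ∈ [32, 44]
|AC| ∈ [35, 41]
|BC| ∈ [29, 47]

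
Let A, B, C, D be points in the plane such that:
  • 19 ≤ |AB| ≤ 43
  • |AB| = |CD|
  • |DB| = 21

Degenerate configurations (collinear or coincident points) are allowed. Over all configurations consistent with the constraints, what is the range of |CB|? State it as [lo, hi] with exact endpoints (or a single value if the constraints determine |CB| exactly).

|CB| ∈ [0, 64]  (≈ [0.0000, 64.0000])

|AB| ∈ [19, 43]
|BD| ∈ {21}
|CD| ∈ [19, 43]
|AD| ∈ [0, 64]
|BC| ∈ [0, 64]
|AC| ∈ [0, 107]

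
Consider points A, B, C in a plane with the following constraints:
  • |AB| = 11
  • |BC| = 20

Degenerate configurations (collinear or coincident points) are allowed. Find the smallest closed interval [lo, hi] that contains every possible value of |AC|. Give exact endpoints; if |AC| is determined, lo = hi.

|AB| ∈ {11}
|BC| ∈ {20}
|AC| ∈ [9, 31]

|AC| ∈ [9, 31]  (≈ [9.0000, 31.0000])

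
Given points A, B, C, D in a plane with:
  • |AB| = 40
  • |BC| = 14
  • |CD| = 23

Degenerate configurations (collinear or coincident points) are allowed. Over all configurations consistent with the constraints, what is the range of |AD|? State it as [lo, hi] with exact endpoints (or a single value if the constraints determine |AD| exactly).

|AD| ∈ [3, 77]  (≈ [3.0000, 77.0000])

|AB| ∈ {40}
|BC| ∈ {14}
|CD| ∈ {23}
|AC| ∈ [26, 54]
|BD| ∈ [9, 37]
|AD| ∈ [3, 77]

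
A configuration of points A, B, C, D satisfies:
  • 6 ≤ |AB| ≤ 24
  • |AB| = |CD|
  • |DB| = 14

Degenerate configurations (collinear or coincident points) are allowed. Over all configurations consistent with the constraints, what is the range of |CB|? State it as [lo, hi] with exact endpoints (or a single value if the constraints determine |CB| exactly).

|CB| ∈ [0, 38]  (≈ [0.0000, 38.0000])

|AB| ∈ [6, 24]
|BD| ∈ {14}
|CD| ∈ [6, 24]
|AD| ∈ [0, 38]
|BC| ∈ [0, 38]
|AC| ∈ [0, 62]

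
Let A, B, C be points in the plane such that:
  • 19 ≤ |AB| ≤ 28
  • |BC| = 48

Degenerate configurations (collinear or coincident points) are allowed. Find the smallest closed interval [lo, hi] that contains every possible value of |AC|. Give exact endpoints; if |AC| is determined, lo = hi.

|AC| ∈ [20, 76]  (≈ [20.0000, 76.0000])

|AB| ∈ [19, 28]
|BC| ∈ {48}
|AC| ∈ [20, 76]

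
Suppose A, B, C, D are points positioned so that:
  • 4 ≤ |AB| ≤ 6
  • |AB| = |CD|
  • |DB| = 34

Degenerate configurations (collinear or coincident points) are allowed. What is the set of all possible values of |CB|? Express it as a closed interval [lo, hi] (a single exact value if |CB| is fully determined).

|CB| ∈ [28, 40]  (≈ [28.0000, 40.0000])

|AB| ∈ [4, 6]
|BD| ∈ {34}
|CD| ∈ [4, 6]
|AD| ∈ [28, 40]
|BC| ∈ [28, 40]
|AC| ∈ [22, 46]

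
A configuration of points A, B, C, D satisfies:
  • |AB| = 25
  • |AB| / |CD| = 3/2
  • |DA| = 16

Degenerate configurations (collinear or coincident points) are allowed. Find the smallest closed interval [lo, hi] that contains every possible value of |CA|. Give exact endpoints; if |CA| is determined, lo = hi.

|CA| ∈ [2/3, 98/3]  (≈ [0.6667, 32.6667])

|AB| ∈ {25}
|AD| ∈ {16}
|CD| ∈ {50/3}
|BD| ∈ [9, 41]
|AC| ∈ [2/3, 98/3]
|BC| ∈ [0, 173/3]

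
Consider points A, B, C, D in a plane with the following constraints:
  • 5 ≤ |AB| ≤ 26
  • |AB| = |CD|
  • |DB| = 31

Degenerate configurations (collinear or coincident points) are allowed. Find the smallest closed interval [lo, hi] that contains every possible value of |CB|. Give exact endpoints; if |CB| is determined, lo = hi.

|AB| ∈ [5, 26]
|BD| ∈ {31}
|CD| ∈ [5, 26]
|AD| ∈ [5, 57]
|BC| ∈ [5, 57]
|AC| ∈ [0, 83]

|CB| ∈ [5, 57]  (≈ [5.0000, 57.0000])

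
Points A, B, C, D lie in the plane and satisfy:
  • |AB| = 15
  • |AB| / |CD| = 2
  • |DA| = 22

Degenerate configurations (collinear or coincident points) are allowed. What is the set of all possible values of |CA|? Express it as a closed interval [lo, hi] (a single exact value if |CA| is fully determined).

|AB| ∈ {15}
|AD| ∈ {22}
|CD| ∈ {15/2}
|BD| ∈ [7, 37]
|AC| ∈ [29/2, 59/2]
|BC| ∈ [0, 89/2]

|CA| ∈ [29/2, 59/2]  (≈ [14.5000, 29.5000])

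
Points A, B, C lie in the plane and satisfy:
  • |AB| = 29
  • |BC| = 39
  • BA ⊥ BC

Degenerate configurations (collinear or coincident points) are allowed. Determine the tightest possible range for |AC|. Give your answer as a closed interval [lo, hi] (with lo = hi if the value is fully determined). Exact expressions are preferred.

|AC| = √(2362)  (≈ 48.6004)

|AB| ∈ {29}
|BC| ∈ {39}
|AC| ∈ {√(2362)}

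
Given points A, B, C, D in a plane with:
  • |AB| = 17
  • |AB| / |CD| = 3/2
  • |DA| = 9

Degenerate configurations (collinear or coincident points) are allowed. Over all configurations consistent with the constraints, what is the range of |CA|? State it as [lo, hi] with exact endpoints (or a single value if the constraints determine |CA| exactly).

|CA| ∈ [7/3, 61/3]  (≈ [2.3333, 20.3333])

|AB| ∈ {17}
|AD| ∈ {9}
|CD| ∈ {34/3}
|BD| ∈ [8, 26]
|AC| ∈ [7/3, 61/3]
|BC| ∈ [0, 112/3]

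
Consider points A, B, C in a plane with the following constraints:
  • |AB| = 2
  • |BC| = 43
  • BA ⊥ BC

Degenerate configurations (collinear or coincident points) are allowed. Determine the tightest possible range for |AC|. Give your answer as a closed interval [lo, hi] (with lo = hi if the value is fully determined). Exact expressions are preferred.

|AB| ∈ {2}
|BC| ∈ {43}
|AC| ∈ {√(1853)}

|AC| = √(1853)  (≈ 43.0465)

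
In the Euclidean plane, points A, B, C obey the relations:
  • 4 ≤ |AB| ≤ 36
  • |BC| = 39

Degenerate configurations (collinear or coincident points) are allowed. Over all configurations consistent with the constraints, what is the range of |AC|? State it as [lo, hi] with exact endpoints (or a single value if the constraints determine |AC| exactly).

|AB| ∈ [4, 36]
|BC| ∈ {39}
|AC| ∈ [3, 75]

|AC| ∈ [3, 75]  (≈ [3.0000, 75.0000])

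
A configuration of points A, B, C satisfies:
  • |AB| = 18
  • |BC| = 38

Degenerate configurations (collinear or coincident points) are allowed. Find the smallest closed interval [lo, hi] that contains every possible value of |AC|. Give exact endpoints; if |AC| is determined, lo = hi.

|AB| ∈ {18}
|BC| ∈ {38}
|AC| ∈ [20, 56]

|AC| ∈ [20, 56]  (≈ [20.0000, 56.0000])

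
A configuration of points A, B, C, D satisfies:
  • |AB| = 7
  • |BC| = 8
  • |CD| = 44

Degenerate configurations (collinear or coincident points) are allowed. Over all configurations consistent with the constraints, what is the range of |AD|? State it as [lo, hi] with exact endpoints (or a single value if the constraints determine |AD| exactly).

|AB| ∈ {7}
|BC| ∈ {8}
|CD| ∈ {44}
|AC| ∈ [1, 15]
|BD| ∈ [36, 52]
|AD| ∈ [29, 59]

|AD| ∈ [29, 59]  (≈ [29.0000, 59.0000])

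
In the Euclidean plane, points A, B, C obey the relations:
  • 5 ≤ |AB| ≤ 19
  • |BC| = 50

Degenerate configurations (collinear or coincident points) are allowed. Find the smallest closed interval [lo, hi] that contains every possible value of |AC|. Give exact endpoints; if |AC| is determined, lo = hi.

|AC| ∈ [31, 69]  (≈ [31.0000, 69.0000])

|AB| ∈ [5, 19]
|BC| ∈ {50}
|AC| ∈ [31, 69]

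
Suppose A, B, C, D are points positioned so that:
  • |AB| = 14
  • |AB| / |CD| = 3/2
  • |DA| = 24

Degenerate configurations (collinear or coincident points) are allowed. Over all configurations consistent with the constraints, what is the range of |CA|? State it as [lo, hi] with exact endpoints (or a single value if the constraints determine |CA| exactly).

|CA| ∈ [44/3, 100/3]  (≈ [14.6667, 33.3333])

|AB| ∈ {14}
|AD| ∈ {24}
|CD| ∈ {28/3}
|BD| ∈ [10, 38]
|AC| ∈ [44/3, 100/3]
|BC| ∈ [2/3, 142/3]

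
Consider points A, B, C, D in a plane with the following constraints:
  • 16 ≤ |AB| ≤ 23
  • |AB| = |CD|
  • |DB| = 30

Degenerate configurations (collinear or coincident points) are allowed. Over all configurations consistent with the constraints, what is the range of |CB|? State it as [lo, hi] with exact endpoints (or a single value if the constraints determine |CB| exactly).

|AB| ∈ [16, 23]
|BD| ∈ {30}
|CD| ∈ [16, 23]
|AD| ∈ [7, 53]
|BC| ∈ [7, 53]
|AC| ∈ [0, 76]

|CB| ∈ [7, 53]  (≈ [7.0000, 53.0000])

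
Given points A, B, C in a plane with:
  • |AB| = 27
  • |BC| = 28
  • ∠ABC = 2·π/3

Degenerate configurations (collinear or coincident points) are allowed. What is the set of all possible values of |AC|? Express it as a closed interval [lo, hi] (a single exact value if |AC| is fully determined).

|AB| ∈ {27}
|BC| ∈ {28}
|AC| ∈ {√(2269)}

|AC| = √(2269)  (≈ 47.6340)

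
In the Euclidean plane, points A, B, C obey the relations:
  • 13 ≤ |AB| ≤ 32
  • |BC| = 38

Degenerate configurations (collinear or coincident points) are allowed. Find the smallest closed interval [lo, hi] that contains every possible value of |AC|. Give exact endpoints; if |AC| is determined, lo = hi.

|AB| ∈ [13, 32]
|BC| ∈ {38}
|AC| ∈ [6, 70]

|AC| ∈ [6, 70]  (≈ [6.0000, 70.0000])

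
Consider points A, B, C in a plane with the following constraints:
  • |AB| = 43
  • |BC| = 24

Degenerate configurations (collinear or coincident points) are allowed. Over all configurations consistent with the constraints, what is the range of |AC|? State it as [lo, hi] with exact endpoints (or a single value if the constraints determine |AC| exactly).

|AC| ∈ [19, 67]  (≈ [19.0000, 67.0000])

|AB| ∈ {43}
|BC| ∈ {24}
|AC| ∈ [19, 67]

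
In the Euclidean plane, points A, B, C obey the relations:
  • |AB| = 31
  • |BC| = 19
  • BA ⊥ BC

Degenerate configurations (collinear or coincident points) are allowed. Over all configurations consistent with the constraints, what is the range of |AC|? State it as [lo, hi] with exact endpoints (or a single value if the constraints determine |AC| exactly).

|AB| ∈ {31}
|BC| ∈ {19}
|AC| ∈ {√(1322)}

|AC| = √(1322)  (≈ 36.3593)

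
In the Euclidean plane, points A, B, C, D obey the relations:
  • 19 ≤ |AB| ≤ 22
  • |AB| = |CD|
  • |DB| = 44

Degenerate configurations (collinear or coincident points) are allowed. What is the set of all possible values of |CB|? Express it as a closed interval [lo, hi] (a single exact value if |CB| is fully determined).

|AB| ∈ [19, 22]
|BD| ∈ {44}
|CD| ∈ [19, 22]
|AD| ∈ [22, 66]
|BC| ∈ [22, 66]
|AC| ∈ [0, 88]

|CB| ∈ [22, 66]  (≈ [22.0000, 66.0000])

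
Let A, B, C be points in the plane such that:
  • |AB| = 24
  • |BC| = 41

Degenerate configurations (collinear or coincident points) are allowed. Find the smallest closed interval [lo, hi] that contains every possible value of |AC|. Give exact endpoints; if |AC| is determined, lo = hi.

|AB| ∈ {24}
|BC| ∈ {41}
|AC| ∈ [17, 65]

|AC| ∈ [17, 65]  (≈ [17.0000, 65.0000])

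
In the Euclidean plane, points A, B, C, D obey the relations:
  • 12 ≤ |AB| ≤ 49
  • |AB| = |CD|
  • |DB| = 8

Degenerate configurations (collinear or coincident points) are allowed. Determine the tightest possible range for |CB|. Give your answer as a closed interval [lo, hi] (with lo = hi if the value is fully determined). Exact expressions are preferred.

|CB| ∈ [4, 57]  (≈ [4.0000, 57.0000])

|AB| ∈ [12, 49]
|BD| ∈ {8}
|CD| ∈ [12, 49]
|AD| ∈ [4, 57]
|BC| ∈ [4, 57]
|AC| ∈ [0, 106]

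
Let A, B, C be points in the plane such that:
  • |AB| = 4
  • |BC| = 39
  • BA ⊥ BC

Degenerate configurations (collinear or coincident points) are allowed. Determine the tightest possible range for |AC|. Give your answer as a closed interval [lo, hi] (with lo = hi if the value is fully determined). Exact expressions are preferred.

|AB| ∈ {4}
|BC| ∈ {39}
|AC| ∈ {√(1537)}

|AC| = √(1537)  (≈ 39.2046)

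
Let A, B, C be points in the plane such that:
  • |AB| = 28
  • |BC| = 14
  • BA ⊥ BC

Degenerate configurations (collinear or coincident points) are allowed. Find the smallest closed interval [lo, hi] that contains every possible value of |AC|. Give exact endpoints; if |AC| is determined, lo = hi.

|AB| ∈ {28}
|BC| ∈ {14}
|AC| ∈ {14·√(5)}

|AC| = 14·√(5)  (≈ 31.3050)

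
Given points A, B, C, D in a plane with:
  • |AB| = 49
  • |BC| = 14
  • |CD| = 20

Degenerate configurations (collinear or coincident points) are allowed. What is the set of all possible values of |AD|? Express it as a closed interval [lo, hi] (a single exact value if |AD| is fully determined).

|AB| ∈ {49}
|BC| ∈ {14}
|CD| ∈ {20}
|AC| ∈ [35, 63]
|BD| ∈ [6, 34]
|AD| ∈ [15, 83]

|AD| ∈ [15, 83]  (≈ [15.0000, 83.0000])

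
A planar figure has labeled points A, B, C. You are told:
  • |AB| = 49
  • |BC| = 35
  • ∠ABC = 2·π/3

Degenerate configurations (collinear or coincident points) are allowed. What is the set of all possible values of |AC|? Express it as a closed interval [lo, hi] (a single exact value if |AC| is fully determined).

|AB| ∈ {49}
|BC| ∈ {35}
|AC| ∈ {7·√(109)}

|AC| = 7·√(109)  (≈ 73.0821)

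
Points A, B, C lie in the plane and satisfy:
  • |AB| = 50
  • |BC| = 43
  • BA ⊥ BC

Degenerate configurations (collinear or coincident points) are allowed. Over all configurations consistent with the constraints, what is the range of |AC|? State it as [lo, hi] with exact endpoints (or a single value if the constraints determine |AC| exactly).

|AB| ∈ {50}
|BC| ∈ {43}
|AC| ∈ {√(4349)}

|AC| = √(4349)  (≈ 65.9469)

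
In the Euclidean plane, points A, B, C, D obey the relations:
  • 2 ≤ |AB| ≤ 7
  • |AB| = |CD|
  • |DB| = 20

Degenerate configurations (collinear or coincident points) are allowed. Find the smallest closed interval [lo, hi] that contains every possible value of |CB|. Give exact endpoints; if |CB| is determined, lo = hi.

|AB| ∈ [2, 7]
|BD| ∈ {20}
|CD| ∈ [2, 7]
|AD| ∈ [13, 27]
|BC| ∈ [13, 27]
|AC| ∈ [6, 34]

|CB| ∈ [13, 27]  (≈ [13.0000, 27.0000])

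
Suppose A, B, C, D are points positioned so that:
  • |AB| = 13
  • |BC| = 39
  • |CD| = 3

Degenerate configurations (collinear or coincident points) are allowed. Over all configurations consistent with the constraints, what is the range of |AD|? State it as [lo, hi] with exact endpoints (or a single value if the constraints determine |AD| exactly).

|AD| ∈ [23, 55]  (≈ [23.0000, 55.0000])

|AB| ∈ {13}
|BC| ∈ {39}
|CD| ∈ {3}
|AC| ∈ [26, 52]
|BD| ∈ [36, 42]
|AD| ∈ [23, 55]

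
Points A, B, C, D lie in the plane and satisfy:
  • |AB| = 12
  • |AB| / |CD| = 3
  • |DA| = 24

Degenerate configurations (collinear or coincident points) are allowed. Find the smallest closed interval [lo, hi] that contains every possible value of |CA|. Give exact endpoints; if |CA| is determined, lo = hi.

|CA| ∈ [20, 28]  (≈ [20.0000, 28.0000])

|AB| ∈ {12}
|AD| ∈ {24}
|CD| ∈ {4}
|BD| ∈ [12, 36]
|AC| ∈ [20, 28]
|BC| ∈ [8, 40]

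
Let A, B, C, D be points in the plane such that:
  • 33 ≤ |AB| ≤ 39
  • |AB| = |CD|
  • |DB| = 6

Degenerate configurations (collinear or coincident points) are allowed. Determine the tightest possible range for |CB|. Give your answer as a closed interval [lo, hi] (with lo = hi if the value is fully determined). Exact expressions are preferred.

|AB| ∈ [33, 39]
|BD| ∈ {6}
|CD| ∈ [33, 39]
|AD| ∈ [27, 45]
|BC| ∈ [27, 45]
|AC| ∈ [0, 84]

|CB| ∈ [27, 45]  (≈ [27.0000, 45.0000])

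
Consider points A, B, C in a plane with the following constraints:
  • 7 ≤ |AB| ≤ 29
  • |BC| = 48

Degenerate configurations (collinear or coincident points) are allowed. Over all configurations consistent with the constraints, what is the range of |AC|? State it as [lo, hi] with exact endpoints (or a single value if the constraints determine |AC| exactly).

|AC| ∈ [19, 77]  (≈ [19.0000, 77.0000])

|AB| ∈ [7, 29]
|BC| ∈ {48}
|AC| ∈ [19, 77]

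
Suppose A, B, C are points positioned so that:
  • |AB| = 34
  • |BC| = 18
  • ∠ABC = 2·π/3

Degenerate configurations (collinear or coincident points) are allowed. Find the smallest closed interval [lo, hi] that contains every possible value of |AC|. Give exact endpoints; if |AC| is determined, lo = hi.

|AB| ∈ {34}
|BC| ∈ {18}
|AC| ∈ {2·√(523)}

|AC| = 2·√(523)  (≈ 45.7384)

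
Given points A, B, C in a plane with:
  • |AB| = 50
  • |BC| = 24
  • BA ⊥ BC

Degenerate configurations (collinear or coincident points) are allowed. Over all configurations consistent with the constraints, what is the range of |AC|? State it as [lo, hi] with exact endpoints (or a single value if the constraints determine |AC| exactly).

|AC| = 2·√(769)  (≈ 55.4617)

|AB| ∈ {50}
|BC| ∈ {24}
|AC| ∈ {2·√(769)}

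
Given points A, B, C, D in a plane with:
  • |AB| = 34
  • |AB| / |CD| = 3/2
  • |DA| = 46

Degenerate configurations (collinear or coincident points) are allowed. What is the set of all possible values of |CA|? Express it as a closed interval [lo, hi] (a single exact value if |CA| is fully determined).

|AB| ∈ {34}
|AD| ∈ {46}
|CD| ∈ {68/3}
|BD| ∈ [12, 80]
|AC| ∈ [70/3, 206/3]
|BC| ∈ [0, 308/3]

|CA| ∈ [70/3, 206/3]  (≈ [23.3333, 68.6667])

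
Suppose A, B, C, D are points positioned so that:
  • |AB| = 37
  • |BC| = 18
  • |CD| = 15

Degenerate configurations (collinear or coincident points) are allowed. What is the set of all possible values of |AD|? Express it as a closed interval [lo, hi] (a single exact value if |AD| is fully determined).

|AB| ∈ {37}
|BC| ∈ {18}
|CD| ∈ {15}
|AC| ∈ [19, 55]
|BD| ∈ [3, 33]
|AD| ∈ [4, 70]

|AD| ∈ [4, 70]  (≈ [4.0000, 70.0000])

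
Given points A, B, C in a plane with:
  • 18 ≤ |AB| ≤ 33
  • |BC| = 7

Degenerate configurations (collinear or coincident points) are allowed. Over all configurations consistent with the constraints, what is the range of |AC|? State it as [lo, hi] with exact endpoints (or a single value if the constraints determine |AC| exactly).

|AB| ∈ [18, 33]
|BC| ∈ {7}
|AC| ∈ [11, 40]

|AC| ∈ [11, 40]  (≈ [11.0000, 40.0000])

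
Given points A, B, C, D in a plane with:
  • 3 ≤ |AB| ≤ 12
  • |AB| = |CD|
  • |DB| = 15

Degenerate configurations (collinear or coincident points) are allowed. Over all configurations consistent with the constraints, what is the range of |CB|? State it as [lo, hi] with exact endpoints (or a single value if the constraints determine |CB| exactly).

|CB| ∈ [3, 27]  (≈ [3.0000, 27.0000])

|AB| ∈ [3, 12]
|BD| ∈ {15}
|CD| ∈ [3, 12]
|AD| ∈ [3, 27]
|BC| ∈ [3, 27]
|AC| ∈ [0, 39]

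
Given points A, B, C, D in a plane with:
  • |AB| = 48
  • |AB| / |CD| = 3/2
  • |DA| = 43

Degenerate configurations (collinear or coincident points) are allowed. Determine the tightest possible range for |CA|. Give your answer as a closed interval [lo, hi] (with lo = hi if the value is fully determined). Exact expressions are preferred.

|AB| ∈ {48}
|AD| ∈ {43}
|CD| ∈ {32}
|BD| ∈ [5, 91]
|AC| ∈ [11, 75]
|BC| ∈ [0, 123]

|CA| ∈ [11, 75]  (≈ [11.0000, 75.0000])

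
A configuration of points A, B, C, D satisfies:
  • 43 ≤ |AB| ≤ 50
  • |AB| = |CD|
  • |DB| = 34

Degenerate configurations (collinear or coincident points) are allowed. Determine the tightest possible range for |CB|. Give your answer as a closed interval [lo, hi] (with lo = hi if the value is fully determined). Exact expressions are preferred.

|CB| ∈ [9, 84]  (≈ [9.0000, 84.0000])

|AB| ∈ [43, 50]
|BD| ∈ {34}
|CD| ∈ [43, 50]
|AD| ∈ [9, 84]
|BC| ∈ [9, 84]
|AC| ∈ [0, 134]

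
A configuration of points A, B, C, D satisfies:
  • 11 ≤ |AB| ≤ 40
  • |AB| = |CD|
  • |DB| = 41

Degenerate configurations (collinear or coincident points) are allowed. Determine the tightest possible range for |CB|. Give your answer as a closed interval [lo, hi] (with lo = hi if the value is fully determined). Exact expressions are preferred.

|AB| ∈ [11, 40]
|BD| ∈ {41}
|CD| ∈ [11, 40]
|AD| ∈ [1, 81]
|BC| ∈ [1, 81]
|AC| ∈ [0, 121]

|CB| ∈ [1, 81]  (≈ [1.0000, 81.0000])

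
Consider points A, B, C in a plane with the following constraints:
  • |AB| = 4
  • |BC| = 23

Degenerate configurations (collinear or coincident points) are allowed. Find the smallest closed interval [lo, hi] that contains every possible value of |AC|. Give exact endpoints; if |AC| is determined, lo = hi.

|AB| ∈ {4}
|BC| ∈ {23}
|AC| ∈ [19, 27]

|AC| ∈ [19, 27]  (≈ [19.0000, 27.0000])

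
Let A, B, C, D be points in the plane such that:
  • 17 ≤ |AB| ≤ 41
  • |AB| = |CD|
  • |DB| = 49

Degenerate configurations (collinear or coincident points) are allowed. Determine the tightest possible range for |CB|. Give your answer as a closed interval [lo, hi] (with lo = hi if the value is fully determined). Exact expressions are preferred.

|AB| ∈ [17, 41]
|BD| ∈ {49}
|CD| ∈ [17, 41]
|AD| ∈ [8, 90]
|BC| ∈ [8, 90]
|AC| ∈ [0, 131]

|CB| ∈ [8, 90]  (≈ [8.0000, 90.0000])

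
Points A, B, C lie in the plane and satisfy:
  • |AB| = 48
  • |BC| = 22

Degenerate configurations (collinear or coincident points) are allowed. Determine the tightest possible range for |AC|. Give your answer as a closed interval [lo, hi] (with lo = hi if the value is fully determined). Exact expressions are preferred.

|AB| ∈ {48}
|BC| ∈ {22}
|AC| ∈ [26, 70]

|AC| ∈ [26, 70]  (≈ [26.0000, 70.0000])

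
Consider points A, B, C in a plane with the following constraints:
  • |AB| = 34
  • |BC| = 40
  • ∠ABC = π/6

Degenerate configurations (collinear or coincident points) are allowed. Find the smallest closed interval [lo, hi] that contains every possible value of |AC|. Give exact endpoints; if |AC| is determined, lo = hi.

|AC| = 2·√(689 - 340·√(3))  (≈ 20.0103)

|AB| ∈ {34}
|BC| ∈ {40}
|AC| ∈ {2·√(689 - 340·√(3))}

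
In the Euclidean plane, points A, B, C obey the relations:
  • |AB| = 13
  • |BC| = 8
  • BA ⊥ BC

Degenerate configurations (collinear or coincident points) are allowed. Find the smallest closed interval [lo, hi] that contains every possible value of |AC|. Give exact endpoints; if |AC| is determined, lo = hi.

|AC| = √(233)  (≈ 15.2643)

|AB| ∈ {13}
|BC| ∈ {8}
|AC| ∈ {√(233)}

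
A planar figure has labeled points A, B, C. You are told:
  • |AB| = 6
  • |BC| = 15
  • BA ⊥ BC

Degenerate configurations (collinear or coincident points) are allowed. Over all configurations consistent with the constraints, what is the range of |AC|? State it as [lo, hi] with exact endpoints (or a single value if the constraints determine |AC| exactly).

|AC| = 3·√(29)  (≈ 16.1555)

|AB| ∈ {6}
|BC| ∈ {15}
|AC| ∈ {3·√(29)}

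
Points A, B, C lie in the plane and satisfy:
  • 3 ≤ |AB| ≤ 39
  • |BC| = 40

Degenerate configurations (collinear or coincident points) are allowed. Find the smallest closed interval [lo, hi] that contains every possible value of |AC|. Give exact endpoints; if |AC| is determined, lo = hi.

|AB| ∈ [3, 39]
|BC| ∈ {40}
|AC| ∈ [1, 79]

|AC| ∈ [1, 79]  (≈ [1.0000, 79.0000])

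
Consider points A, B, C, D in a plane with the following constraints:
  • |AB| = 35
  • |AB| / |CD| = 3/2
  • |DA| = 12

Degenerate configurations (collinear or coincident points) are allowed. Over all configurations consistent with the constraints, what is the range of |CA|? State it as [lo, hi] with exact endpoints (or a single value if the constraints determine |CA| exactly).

|CA| ∈ [34/3, 106/3]  (≈ [11.3333, 35.3333])

|AB| ∈ {35}
|AD| ∈ {12}
|CD| ∈ {70/3}
|BD| ∈ [23, 47]
|AC| ∈ [34/3, 106/3]
|BC| ∈ [0, 211/3]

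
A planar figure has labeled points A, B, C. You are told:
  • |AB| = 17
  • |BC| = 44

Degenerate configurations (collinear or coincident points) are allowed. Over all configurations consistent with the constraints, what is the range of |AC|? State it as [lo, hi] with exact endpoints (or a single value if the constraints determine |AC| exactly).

|AB| ∈ {17}
|BC| ∈ {44}
|AC| ∈ [27, 61]

|AC| ∈ [27, 61]  (≈ [27.0000, 61.0000])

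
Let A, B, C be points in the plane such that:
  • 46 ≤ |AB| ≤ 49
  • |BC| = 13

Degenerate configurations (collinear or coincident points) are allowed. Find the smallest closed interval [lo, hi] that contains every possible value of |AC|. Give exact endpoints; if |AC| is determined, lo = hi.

|AC| ∈ [33, 62]  (≈ [33.0000, 62.0000])

|AB| ∈ [46, 49]
|BC| ∈ {13}
|AC| ∈ [33, 62]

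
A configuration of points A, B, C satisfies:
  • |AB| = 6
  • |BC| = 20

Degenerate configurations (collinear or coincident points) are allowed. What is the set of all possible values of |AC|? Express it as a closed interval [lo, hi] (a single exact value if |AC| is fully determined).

|AC| ∈ [14, 26]  (≈ [14.0000, 26.0000])

|AB| ∈ {6}
|BC| ∈ {20}
|AC| ∈ [14, 26]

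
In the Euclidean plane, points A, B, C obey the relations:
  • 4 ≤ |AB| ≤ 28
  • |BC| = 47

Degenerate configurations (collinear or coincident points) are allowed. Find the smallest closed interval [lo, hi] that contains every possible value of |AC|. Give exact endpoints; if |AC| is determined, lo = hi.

|AB| ∈ [4, 28]
|BC| ∈ {47}
|AC| ∈ [19, 75]

|AC| ∈ [19, 75]  (≈ [19.0000, 75.0000])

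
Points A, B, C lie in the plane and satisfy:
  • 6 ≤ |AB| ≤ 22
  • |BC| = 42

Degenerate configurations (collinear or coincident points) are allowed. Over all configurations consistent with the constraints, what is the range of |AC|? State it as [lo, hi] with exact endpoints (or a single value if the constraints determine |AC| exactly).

|AB| ∈ [6, 22]
|BC| ∈ {42}
|AC| ∈ [20, 64]

|AC| ∈ [20, 64]  (≈ [20.0000, 64.0000])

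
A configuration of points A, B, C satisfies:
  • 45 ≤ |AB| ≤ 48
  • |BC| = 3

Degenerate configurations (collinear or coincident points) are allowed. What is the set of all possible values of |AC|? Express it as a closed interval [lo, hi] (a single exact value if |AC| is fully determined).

|AC| ∈ [42, 51]  (≈ [42.0000, 51.0000])

|AB| ∈ [45, 48]
|BC| ∈ {3}
|AC| ∈ [42, 51]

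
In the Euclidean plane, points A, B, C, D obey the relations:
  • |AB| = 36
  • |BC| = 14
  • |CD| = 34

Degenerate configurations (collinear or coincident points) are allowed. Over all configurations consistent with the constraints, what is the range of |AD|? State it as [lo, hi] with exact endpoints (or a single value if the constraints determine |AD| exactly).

|AD| ∈ [0, 84]  (≈ [0.0000, 84.0000])

|AB| ∈ {36}
|BC| ∈ {14}
|CD| ∈ {34}
|AC| ∈ [22, 50]
|BD| ∈ [20, 48]
|AD| ∈ [0, 84]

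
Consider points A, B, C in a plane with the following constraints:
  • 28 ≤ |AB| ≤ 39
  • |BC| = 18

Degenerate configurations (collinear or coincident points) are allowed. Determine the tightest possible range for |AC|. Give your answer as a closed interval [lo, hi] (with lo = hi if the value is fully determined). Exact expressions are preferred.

|AB| ∈ [28, 39]
|BC| ∈ {18}
|AC| ∈ [10, 57]

|AC| ∈ [10, 57]  (≈ [10.0000, 57.0000])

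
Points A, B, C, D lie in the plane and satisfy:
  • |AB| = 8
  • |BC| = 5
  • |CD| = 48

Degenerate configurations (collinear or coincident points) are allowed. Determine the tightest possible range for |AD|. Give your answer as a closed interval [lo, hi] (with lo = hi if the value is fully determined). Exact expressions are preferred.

|AB| ∈ {8}
|BC| ∈ {5}
|CD| ∈ {48}
|AC| ∈ [3, 13]
|BD| ∈ [43, 53]
|AD| ∈ [35, 61]

|AD| ∈ [35, 61]  (≈ [35.0000, 61.0000])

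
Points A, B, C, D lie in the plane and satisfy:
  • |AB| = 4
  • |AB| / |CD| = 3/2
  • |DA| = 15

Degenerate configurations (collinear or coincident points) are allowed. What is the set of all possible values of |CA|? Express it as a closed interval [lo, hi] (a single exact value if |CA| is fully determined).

|CA| ∈ [37/3, 53/3]  (≈ [12.3333, 17.6667])

|AB| ∈ {4}
|AD| ∈ {15}
|CD| ∈ {8/3}
|BD| ∈ [11, 19]
|AC| ∈ [37/3, 53/3]
|BC| ∈ [25/3, 65/3]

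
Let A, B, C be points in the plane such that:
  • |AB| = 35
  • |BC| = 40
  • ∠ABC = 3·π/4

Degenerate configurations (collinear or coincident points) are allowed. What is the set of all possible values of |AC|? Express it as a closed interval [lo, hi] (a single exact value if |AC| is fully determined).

|AB| ∈ {35}
|BC| ∈ {40}
|AC| ∈ {5·√(56·√(2) + 113)}

|AC| = 5·√(56·√(2) + 113)  (≈ 69.3174)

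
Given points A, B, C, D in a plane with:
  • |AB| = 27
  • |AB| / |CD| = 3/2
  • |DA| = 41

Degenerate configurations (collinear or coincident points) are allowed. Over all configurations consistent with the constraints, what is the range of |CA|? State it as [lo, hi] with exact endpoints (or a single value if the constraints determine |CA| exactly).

|AB| ∈ {27}
|AD| ∈ {41}
|CD| ∈ {18}
|BD| ∈ [14, 68]
|AC| ∈ [23, 59]
|BC| ∈ [0, 86]

|CA| ∈ [23, 59]  (≈ [23.0000, 59.0000])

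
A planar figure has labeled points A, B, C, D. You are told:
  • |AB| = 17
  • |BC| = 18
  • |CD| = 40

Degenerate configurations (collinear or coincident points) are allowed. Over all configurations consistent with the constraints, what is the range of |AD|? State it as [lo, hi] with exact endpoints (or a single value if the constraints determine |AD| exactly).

|AD| ∈ [5, 75]  (≈ [5.0000, 75.0000])

|AB| ∈ {17}
|BC| ∈ {18}
|CD| ∈ {40}
|AC| ∈ [1, 35]
|BD| ∈ [22, 58]
|AD| ∈ [5, 75]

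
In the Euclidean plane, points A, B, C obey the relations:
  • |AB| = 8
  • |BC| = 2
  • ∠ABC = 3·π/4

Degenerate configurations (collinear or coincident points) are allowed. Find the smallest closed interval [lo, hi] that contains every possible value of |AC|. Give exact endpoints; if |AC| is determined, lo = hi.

|AB| ∈ {8}
|BC| ∈ {2}
|AC| ∈ {2·√(4·√(2) + 17)}

|AC| = 2·√(4·√(2) + 17)  (≈ 9.5198)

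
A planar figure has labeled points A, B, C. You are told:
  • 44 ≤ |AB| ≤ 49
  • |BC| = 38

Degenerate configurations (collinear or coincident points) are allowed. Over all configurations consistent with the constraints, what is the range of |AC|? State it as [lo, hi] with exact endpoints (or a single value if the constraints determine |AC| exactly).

|AB| ∈ [44, 49]
|BC| ∈ {38}
|AC| ∈ [6, 87]

|AC| ∈ [6, 87]  (≈ [6.0000, 87.0000])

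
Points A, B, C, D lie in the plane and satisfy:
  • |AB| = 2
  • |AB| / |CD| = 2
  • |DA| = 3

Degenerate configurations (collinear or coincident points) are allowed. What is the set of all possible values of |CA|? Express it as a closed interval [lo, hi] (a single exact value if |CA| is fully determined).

|AB| ∈ {2}
|AD| ∈ {3}
|CD| ∈ {1}
|BD| ∈ [1, 5]
|AC| ∈ [2, 4]
|BC| ∈ [0, 6]

|CA| ∈ [2, 4]  (≈ [2.0000, 4.0000])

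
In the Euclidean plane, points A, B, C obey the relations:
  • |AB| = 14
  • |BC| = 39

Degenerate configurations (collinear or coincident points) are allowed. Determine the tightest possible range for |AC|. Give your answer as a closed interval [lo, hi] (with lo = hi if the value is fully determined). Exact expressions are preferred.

|AC| ∈ [25, 53]  (≈ [25.0000, 53.0000])

|AB| ∈ {14}
|BC| ∈ {39}
|AC| ∈ [25, 53]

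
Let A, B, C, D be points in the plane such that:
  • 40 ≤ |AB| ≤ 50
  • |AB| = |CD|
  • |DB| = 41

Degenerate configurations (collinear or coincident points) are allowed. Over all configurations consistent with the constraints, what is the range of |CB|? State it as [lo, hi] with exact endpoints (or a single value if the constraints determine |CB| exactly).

|AB| ∈ [40, 50]
|BD| ∈ {41}
|CD| ∈ [40, 50]
|AD| ∈ [0, 91]
|BC| ∈ [0, 91]
|AC| ∈ [0, 141]

|CB| ∈ [0, 91]  (≈ [0.0000, 91.0000])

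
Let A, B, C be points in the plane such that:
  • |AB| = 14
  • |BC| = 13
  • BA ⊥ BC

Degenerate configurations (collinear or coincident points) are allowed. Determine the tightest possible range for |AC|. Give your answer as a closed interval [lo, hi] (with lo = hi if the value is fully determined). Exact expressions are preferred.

|AB| ∈ {14}
|BC| ∈ {13}
|AC| ∈ {√(365)}

|AC| = √(365)  (≈ 19.1050)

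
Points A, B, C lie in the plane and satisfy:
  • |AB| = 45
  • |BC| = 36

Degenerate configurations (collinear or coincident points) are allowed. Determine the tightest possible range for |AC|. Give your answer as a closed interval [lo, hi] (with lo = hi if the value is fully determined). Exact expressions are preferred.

|AB| ∈ {45}
|BC| ∈ {36}
|AC| ∈ [9, 81]

|AC| ∈ [9, 81]  (≈ [9.0000, 81.0000])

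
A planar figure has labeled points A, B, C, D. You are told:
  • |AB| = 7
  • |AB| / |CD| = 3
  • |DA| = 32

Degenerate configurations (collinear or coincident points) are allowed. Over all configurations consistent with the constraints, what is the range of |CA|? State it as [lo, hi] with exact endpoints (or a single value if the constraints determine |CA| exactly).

|CA| ∈ [89/3, 103/3]  (≈ [29.6667, 34.3333])

|AB| ∈ {7}
|AD| ∈ {32}
|CD| ∈ {7/3}
|BD| ∈ [25, 39]
|AC| ∈ [89/3, 103/3]
|BC| ∈ [68/3, 124/3]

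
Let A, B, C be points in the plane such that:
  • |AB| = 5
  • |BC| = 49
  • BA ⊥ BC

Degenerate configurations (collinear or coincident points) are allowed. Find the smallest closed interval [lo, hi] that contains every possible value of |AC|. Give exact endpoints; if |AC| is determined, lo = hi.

|AB| ∈ {5}
|BC| ∈ {49}
|AC| ∈ {√(2426)}

|AC| = √(2426)  (≈ 49.2544)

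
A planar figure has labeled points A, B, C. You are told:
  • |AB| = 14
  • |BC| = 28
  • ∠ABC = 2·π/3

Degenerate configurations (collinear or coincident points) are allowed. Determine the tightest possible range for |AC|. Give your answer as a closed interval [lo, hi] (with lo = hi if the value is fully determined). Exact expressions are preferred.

|AB| ∈ {14}
|BC| ∈ {28}
|AC| ∈ {14·√(7)}

|AC| = 14·√(7)  (≈ 37.0405)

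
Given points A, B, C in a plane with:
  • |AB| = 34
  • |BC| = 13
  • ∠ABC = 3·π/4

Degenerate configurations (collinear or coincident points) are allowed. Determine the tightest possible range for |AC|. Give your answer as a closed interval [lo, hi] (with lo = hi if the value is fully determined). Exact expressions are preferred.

|AC| = √(442·√(2) + 1325)  (≈ 44.1597)

|AB| ∈ {34}
|BC| ∈ {13}
|AC| ∈ {√(442·√(2) + 1325)}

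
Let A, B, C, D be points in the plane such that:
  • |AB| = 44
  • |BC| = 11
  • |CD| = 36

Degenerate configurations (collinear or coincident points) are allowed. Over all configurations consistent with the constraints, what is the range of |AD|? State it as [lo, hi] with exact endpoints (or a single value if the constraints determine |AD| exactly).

|AB| ∈ {44}
|BC| ∈ {11}
|CD| ∈ {36}
|AC| ∈ [33, 55]
|BD| ∈ [25, 47]
|AD| ∈ [0, 91]

|AD| ∈ [0, 91]  (≈ [0.0000, 91.0000])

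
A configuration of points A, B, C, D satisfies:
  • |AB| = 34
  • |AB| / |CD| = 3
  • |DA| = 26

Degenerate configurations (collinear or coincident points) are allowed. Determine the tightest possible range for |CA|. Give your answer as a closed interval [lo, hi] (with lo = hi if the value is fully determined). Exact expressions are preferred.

|AB| ∈ {34}
|AD| ∈ {26}
|CD| ∈ {34/3}
|BD| ∈ [8, 60]
|AC| ∈ [44/3, 112/3]
|BC| ∈ [0, 214/3]

|CA| ∈ [44/3, 112/3]  (≈ [14.6667, 37.3333])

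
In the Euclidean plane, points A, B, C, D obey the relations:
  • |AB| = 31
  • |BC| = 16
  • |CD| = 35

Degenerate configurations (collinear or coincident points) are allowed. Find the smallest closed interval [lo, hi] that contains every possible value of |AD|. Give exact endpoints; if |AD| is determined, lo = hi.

|AB| ∈ {31}
|BC| ∈ {16}
|CD| ∈ {35}
|AC| ∈ [15, 47]
|BD| ∈ [19, 51]
|AD| ∈ [0, 82]

|AD| ∈ [0, 82]  (≈ [0.0000, 82.0000])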